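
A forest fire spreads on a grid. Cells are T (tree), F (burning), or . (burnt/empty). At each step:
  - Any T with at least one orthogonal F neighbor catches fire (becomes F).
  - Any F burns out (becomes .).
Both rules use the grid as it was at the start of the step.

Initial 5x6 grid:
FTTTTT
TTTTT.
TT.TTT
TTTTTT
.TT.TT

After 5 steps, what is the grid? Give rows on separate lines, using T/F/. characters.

Step 1: 2 trees catch fire, 1 burn out
  .FTTTT
  FTTTT.
  TT.TTT
  TTTTTT
  .TT.TT
Step 2: 3 trees catch fire, 2 burn out
  ..FTTT
  .FTTT.
  FT.TTT
  TTTTTT
  .TT.TT
Step 3: 4 trees catch fire, 3 burn out
  ...FTT
  ..FTT.
  .F.TTT
  FTTTTT
  .TT.TT
Step 4: 3 trees catch fire, 4 burn out
  ....FT
  ...FT.
  ...TTT
  .FTTTT
  .TT.TT
Step 5: 5 trees catch fire, 3 burn out
  .....F
  ....F.
  ...FTT
  ..FTTT
  .FT.TT

.....F
....F.
...FTT
..FTTT
.FT.TT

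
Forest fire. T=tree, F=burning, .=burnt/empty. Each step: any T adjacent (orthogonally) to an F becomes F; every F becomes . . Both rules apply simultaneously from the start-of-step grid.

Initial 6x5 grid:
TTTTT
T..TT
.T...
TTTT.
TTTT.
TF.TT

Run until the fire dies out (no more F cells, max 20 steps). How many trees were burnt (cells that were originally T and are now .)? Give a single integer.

Step 1: +2 fires, +1 burnt (F count now 2)
Step 2: +3 fires, +2 burnt (F count now 3)
Step 3: +4 fires, +3 burnt (F count now 4)
Step 4: +2 fires, +4 burnt (F count now 2)
Step 5: +1 fires, +2 burnt (F count now 1)
Step 6: +0 fires, +1 burnt (F count now 0)
Fire out after step 6
Initially T: 20, now '.': 22
Total burnt (originally-T cells now '.'): 12

Answer: 12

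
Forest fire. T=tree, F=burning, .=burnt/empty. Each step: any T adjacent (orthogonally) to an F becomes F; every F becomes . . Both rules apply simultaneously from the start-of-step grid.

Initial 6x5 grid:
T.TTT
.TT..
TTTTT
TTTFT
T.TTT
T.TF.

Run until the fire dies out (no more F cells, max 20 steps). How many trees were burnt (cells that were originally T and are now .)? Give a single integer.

Answer: 20

Derivation:
Step 1: +5 fires, +2 burnt (F count now 5)
Step 2: +5 fires, +5 burnt (F count now 5)
Step 3: +3 fires, +5 burnt (F count now 3)
Step 4: +4 fires, +3 burnt (F count now 4)
Step 5: +2 fires, +4 burnt (F count now 2)
Step 6: +1 fires, +2 burnt (F count now 1)
Step 7: +0 fires, +1 burnt (F count now 0)
Fire out after step 7
Initially T: 21, now '.': 29
Total burnt (originally-T cells now '.'): 20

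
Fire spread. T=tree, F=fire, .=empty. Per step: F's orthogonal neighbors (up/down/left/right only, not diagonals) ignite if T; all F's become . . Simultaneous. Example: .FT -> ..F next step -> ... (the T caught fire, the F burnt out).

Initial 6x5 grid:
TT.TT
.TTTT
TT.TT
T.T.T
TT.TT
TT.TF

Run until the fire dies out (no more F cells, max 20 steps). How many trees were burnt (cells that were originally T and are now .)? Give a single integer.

Step 1: +2 fires, +1 burnt (F count now 2)
Step 2: +2 fires, +2 burnt (F count now 2)
Step 3: +1 fires, +2 burnt (F count now 1)
Step 4: +2 fires, +1 burnt (F count now 2)
Step 5: +2 fires, +2 burnt (F count now 2)
Step 6: +2 fires, +2 burnt (F count now 2)
Step 7: +1 fires, +2 burnt (F count now 1)
Step 8: +2 fires, +1 burnt (F count now 2)
Step 9: +2 fires, +2 burnt (F count now 2)
Step 10: +1 fires, +2 burnt (F count now 1)
Step 11: +1 fires, +1 burnt (F count now 1)
Step 12: +2 fires, +1 burnt (F count now 2)
Step 13: +1 fires, +2 burnt (F count now 1)
Step 14: +0 fires, +1 burnt (F count now 0)
Fire out after step 14
Initially T: 22, now '.': 29
Total burnt (originally-T cells now '.'): 21

Answer: 21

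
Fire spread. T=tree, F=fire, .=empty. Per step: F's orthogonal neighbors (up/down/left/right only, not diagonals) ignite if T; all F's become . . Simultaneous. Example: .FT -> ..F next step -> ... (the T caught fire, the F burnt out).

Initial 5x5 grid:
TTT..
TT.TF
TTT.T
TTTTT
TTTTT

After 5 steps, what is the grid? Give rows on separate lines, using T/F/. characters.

Step 1: 2 trees catch fire, 1 burn out
  TTT..
  TT.F.
  TTT.F
  TTTTT
  TTTTT
Step 2: 1 trees catch fire, 2 burn out
  TTT..
  TT...
  TTT..
  TTTTF
  TTTTT
Step 3: 2 trees catch fire, 1 burn out
  TTT..
  TT...
  TTT..
  TTTF.
  TTTTF
Step 4: 2 trees catch fire, 2 burn out
  TTT..
  TT...
  TTT..
  TTF..
  TTTF.
Step 5: 3 trees catch fire, 2 burn out
  TTT..
  TT...
  TTF..
  TF...
  TTF..

TTT..
TT...
TTF..
TF...
TTF..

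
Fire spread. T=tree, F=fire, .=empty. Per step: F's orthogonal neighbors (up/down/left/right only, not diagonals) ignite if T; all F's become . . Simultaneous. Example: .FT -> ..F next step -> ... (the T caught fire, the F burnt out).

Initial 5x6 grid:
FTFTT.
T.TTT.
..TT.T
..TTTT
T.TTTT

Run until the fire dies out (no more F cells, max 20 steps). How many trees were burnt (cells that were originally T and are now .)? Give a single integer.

Step 1: +4 fires, +2 burnt (F count now 4)
Step 2: +3 fires, +4 burnt (F count now 3)
Step 3: +3 fires, +3 burnt (F count now 3)
Step 4: +2 fires, +3 burnt (F count now 2)
Step 5: +2 fires, +2 burnt (F count now 2)
Step 6: +2 fires, +2 burnt (F count now 2)
Step 7: +2 fires, +2 burnt (F count now 2)
Step 8: +0 fires, +2 burnt (F count now 0)
Fire out after step 8
Initially T: 19, now '.': 29
Total burnt (originally-T cells now '.'): 18

Answer: 18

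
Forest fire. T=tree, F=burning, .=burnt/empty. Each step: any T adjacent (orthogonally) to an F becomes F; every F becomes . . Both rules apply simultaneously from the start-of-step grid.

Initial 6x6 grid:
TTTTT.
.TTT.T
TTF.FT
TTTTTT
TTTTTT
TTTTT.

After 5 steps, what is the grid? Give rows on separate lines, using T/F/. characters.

Step 1: 5 trees catch fire, 2 burn out
  TTTTT.
  .TFT.T
  TF...F
  TTFTFT
  TTTTTT
  TTTTT.
Step 2: 10 trees catch fire, 5 burn out
  TTFTT.
  .F.F.F
  F.....
  TF.F.F
  TTFTFT
  TTTTT.
Step 3: 8 trees catch fire, 10 burn out
  TF.FT.
  ......
  ......
  F.....
  TF.F.F
  TTFTF.
Step 4: 5 trees catch fire, 8 burn out
  F...F.
  ......
  ......
  ......
  F.....
  TF.F..
Step 5: 1 trees catch fire, 5 burn out
  ......
  ......
  ......
  ......
  ......
  F.....

......
......
......
......
......
F.....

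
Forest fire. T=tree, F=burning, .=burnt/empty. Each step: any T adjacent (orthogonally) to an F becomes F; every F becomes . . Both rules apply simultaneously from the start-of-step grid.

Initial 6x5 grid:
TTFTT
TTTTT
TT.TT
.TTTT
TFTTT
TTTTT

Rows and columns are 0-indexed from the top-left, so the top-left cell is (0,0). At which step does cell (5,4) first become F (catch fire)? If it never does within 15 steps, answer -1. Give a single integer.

Step 1: cell (5,4)='T' (+7 fires, +2 burnt)
Step 2: cell (5,4)='T' (+9 fires, +7 burnt)
Step 3: cell (5,4)='T' (+7 fires, +9 burnt)
Step 4: cell (5,4)='F' (+3 fires, +7 burnt)
  -> target ignites at step 4
Step 5: cell (5,4)='.' (+0 fires, +3 burnt)
  fire out at step 5

4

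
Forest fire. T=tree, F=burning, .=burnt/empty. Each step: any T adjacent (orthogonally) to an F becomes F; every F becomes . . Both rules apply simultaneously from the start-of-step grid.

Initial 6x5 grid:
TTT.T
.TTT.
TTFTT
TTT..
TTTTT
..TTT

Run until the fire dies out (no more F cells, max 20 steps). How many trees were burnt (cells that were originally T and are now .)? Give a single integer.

Step 1: +4 fires, +1 burnt (F count now 4)
Step 2: +7 fires, +4 burnt (F count now 7)
Step 3: +5 fires, +7 burnt (F count now 5)
Step 4: +4 fires, +5 burnt (F count now 4)
Step 5: +1 fires, +4 burnt (F count now 1)
Step 6: +0 fires, +1 burnt (F count now 0)
Fire out after step 6
Initially T: 22, now '.': 29
Total burnt (originally-T cells now '.'): 21

Answer: 21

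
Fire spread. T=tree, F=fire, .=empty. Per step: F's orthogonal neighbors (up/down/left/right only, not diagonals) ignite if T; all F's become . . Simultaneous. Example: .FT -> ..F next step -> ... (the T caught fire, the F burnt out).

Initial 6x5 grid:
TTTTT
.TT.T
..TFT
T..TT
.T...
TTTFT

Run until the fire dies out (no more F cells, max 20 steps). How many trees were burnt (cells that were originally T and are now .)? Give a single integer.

Answer: 17

Derivation:
Step 1: +5 fires, +2 burnt (F count now 5)
Step 2: +4 fires, +5 burnt (F count now 4)
Step 3: +5 fires, +4 burnt (F count now 5)
Step 4: +2 fires, +5 burnt (F count now 2)
Step 5: +1 fires, +2 burnt (F count now 1)
Step 6: +0 fires, +1 burnt (F count now 0)
Fire out after step 6
Initially T: 18, now '.': 29
Total burnt (originally-T cells now '.'): 17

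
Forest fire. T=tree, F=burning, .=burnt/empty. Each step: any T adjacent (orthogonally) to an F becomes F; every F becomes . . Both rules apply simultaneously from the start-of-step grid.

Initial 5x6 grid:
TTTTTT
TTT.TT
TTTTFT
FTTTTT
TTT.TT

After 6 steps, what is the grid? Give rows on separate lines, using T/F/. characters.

Step 1: 7 trees catch fire, 2 burn out
  TTTTTT
  TTT.FT
  FTTF.F
  .FTTFT
  FTT.TT
Step 2: 10 trees catch fire, 7 burn out
  TTTTFT
  FTT..F
  .FF...
  ..FF.F
  .FT.FT
Step 3: 7 trees catch fire, 10 burn out
  FTTF.F
  .FF...
  ......
  ......
  ..F..F
Step 4: 2 trees catch fire, 7 burn out
  .FF...
  ......
  ......
  ......
  ......
Step 5: 0 trees catch fire, 2 burn out
  ......
  ......
  ......
  ......
  ......
Step 6: 0 trees catch fire, 0 burn out
  ......
  ......
  ......
  ......
  ......

......
......
......
......
......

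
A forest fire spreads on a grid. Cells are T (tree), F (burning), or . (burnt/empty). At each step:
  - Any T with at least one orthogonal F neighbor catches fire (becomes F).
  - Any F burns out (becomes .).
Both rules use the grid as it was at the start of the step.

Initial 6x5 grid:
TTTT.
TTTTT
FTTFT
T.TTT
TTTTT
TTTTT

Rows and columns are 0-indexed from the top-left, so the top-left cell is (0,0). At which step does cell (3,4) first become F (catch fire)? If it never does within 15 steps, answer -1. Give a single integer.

Step 1: cell (3,4)='T' (+7 fires, +2 burnt)
Step 2: cell (3,4)='F' (+9 fires, +7 burnt)
  -> target ignites at step 2
Step 3: cell (3,4)='.' (+7 fires, +9 burnt)
Step 4: cell (3,4)='.' (+3 fires, +7 burnt)
Step 5: cell (3,4)='.' (+0 fires, +3 burnt)
  fire out at step 5

2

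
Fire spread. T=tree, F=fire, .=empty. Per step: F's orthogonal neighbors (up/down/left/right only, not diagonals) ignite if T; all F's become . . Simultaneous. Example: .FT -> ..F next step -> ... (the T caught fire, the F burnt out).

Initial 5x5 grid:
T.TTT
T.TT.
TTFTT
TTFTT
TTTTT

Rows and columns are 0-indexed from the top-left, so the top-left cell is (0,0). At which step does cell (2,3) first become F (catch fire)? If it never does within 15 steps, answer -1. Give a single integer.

Step 1: cell (2,3)='F' (+6 fires, +2 burnt)
  -> target ignites at step 1
Step 2: cell (2,3)='.' (+8 fires, +6 burnt)
Step 3: cell (2,3)='.' (+4 fires, +8 burnt)
Step 4: cell (2,3)='.' (+2 fires, +4 burnt)
Step 5: cell (2,3)='.' (+0 fires, +2 burnt)
  fire out at step 5

1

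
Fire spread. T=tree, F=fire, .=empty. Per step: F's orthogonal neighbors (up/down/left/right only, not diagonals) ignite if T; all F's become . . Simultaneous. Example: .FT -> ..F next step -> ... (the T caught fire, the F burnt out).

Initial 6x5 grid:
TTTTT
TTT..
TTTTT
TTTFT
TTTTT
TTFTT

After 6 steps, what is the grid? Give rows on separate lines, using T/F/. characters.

Step 1: 7 trees catch fire, 2 burn out
  TTTTT
  TTT..
  TTTFT
  TTF.F
  TTFFT
  TF.FT
Step 2: 7 trees catch fire, 7 burn out
  TTTTT
  TTT..
  TTF.F
  TF...
  TF..F
  F...F
Step 3: 4 trees catch fire, 7 burn out
  TTTTT
  TTF..
  TF...
  F....
  F....
  .....
Step 4: 3 trees catch fire, 4 burn out
  TTFTT
  TF...
  F....
  .....
  .....
  .....
Step 5: 3 trees catch fire, 3 burn out
  TF.FT
  F....
  .....
  .....
  .....
  .....
Step 6: 2 trees catch fire, 3 burn out
  F...F
  .....
  .....
  .....
  .....
  .....

F...F
.....
.....
.....
.....
.....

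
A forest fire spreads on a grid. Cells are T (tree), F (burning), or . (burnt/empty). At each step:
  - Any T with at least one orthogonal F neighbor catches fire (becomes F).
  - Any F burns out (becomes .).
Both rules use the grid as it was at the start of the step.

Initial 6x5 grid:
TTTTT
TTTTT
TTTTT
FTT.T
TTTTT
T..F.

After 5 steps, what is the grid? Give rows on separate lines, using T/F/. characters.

Step 1: 4 trees catch fire, 2 burn out
  TTTTT
  TTTTT
  FTTTT
  .FT.T
  FTTFT
  T....
Step 2: 7 trees catch fire, 4 burn out
  TTTTT
  FTTTT
  .FTTT
  ..F.T
  .FF.F
  F....
Step 3: 4 trees catch fire, 7 burn out
  FTTTT
  .FTTT
  ..FTT
  ....F
  .....
  .....
Step 4: 4 trees catch fire, 4 burn out
  .FTTT
  ..FTT
  ...FF
  .....
  .....
  .....
Step 5: 3 trees catch fire, 4 burn out
  ..FTT
  ...FF
  .....
  .....
  .....
  .....

..FTT
...FF
.....
.....
.....
.....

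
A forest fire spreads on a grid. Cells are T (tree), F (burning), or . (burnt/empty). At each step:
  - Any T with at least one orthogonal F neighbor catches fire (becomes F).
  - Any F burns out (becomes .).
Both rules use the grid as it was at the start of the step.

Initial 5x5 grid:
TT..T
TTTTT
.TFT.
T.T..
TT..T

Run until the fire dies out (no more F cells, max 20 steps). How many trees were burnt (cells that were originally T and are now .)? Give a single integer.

Answer: 11

Derivation:
Step 1: +4 fires, +1 burnt (F count now 4)
Step 2: +2 fires, +4 burnt (F count now 2)
Step 3: +3 fires, +2 burnt (F count now 3)
Step 4: +2 fires, +3 burnt (F count now 2)
Step 5: +0 fires, +2 burnt (F count now 0)
Fire out after step 5
Initially T: 15, now '.': 21
Total burnt (originally-T cells now '.'): 11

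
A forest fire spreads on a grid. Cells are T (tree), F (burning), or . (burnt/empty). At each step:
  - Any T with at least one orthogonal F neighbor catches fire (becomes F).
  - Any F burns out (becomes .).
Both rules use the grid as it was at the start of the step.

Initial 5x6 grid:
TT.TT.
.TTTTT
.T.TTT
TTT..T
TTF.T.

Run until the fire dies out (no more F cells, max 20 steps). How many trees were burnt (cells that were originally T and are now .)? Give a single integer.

Step 1: +2 fires, +1 burnt (F count now 2)
Step 2: +2 fires, +2 burnt (F count now 2)
Step 3: +2 fires, +2 burnt (F count now 2)
Step 4: +1 fires, +2 burnt (F count now 1)
Step 5: +2 fires, +1 burnt (F count now 2)
Step 6: +2 fires, +2 burnt (F count now 2)
Step 7: +3 fires, +2 burnt (F count now 3)
Step 8: +3 fires, +3 burnt (F count now 3)
Step 9: +1 fires, +3 burnt (F count now 1)
Step 10: +1 fires, +1 burnt (F count now 1)
Step 11: +0 fires, +1 burnt (F count now 0)
Fire out after step 11
Initially T: 20, now '.': 29
Total burnt (originally-T cells now '.'): 19

Answer: 19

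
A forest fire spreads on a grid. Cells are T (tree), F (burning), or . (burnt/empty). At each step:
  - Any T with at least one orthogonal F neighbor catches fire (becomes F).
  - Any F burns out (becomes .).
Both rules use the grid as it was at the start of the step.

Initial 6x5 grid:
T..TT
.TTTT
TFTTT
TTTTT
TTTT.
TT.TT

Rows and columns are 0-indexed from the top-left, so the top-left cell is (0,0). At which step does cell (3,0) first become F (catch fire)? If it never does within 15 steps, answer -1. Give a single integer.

Step 1: cell (3,0)='T' (+4 fires, +1 burnt)
Step 2: cell (3,0)='F' (+5 fires, +4 burnt)
  -> target ignites at step 2
Step 3: cell (3,0)='.' (+6 fires, +5 burnt)
Step 4: cell (3,0)='.' (+5 fires, +6 burnt)
Step 5: cell (3,0)='.' (+2 fires, +5 burnt)
Step 6: cell (3,0)='.' (+1 fires, +2 burnt)
Step 7: cell (3,0)='.' (+0 fires, +1 burnt)
  fire out at step 7

2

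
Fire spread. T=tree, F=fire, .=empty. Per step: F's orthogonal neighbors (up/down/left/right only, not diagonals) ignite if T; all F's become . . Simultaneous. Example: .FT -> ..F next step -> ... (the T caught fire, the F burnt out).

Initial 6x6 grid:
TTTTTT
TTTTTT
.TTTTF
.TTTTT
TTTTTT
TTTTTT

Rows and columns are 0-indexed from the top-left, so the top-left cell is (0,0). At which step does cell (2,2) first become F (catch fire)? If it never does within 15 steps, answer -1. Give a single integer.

Step 1: cell (2,2)='T' (+3 fires, +1 burnt)
Step 2: cell (2,2)='T' (+5 fires, +3 burnt)
Step 3: cell (2,2)='F' (+6 fires, +5 burnt)
  -> target ignites at step 3
Step 4: cell (2,2)='.' (+6 fires, +6 burnt)
Step 5: cell (2,2)='.' (+5 fires, +6 burnt)
Step 6: cell (2,2)='.' (+4 fires, +5 burnt)
Step 7: cell (2,2)='.' (+3 fires, +4 burnt)
Step 8: cell (2,2)='.' (+1 fires, +3 burnt)
Step 9: cell (2,2)='.' (+0 fires, +1 burnt)
  fire out at step 9

3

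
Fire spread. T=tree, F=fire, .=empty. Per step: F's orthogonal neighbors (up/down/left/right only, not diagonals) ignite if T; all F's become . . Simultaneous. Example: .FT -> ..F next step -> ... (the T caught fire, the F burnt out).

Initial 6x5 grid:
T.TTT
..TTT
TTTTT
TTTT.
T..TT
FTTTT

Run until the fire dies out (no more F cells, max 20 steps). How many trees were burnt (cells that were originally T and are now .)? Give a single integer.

Step 1: +2 fires, +1 burnt (F count now 2)
Step 2: +2 fires, +2 burnt (F count now 2)
Step 3: +3 fires, +2 burnt (F count now 3)
Step 4: +4 fires, +3 burnt (F count now 4)
Step 5: +3 fires, +4 burnt (F count now 3)
Step 6: +2 fires, +3 burnt (F count now 2)
Step 7: +3 fires, +2 burnt (F count now 3)
Step 8: +2 fires, +3 burnt (F count now 2)
Step 9: +1 fires, +2 burnt (F count now 1)
Step 10: +0 fires, +1 burnt (F count now 0)
Fire out after step 10
Initially T: 23, now '.': 29
Total burnt (originally-T cells now '.'): 22

Answer: 22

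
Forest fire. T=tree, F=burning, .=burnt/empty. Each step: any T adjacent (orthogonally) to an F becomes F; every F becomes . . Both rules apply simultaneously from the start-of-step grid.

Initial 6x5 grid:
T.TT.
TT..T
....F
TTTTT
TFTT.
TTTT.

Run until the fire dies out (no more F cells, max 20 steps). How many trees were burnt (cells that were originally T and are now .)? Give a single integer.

Step 1: +6 fires, +2 burnt (F count now 6)
Step 2: +6 fires, +6 burnt (F count now 6)
Step 3: +1 fires, +6 burnt (F count now 1)
Step 4: +0 fires, +1 burnt (F count now 0)
Fire out after step 4
Initially T: 18, now '.': 25
Total burnt (originally-T cells now '.'): 13

Answer: 13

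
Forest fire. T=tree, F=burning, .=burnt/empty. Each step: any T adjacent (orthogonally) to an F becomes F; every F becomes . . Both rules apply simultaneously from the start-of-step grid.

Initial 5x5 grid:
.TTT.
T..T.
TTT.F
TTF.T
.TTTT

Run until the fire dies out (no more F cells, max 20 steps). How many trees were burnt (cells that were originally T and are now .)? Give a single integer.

Answer: 11

Derivation:
Step 1: +4 fires, +2 burnt (F count now 4)
Step 2: +5 fires, +4 burnt (F count now 5)
Step 3: +1 fires, +5 burnt (F count now 1)
Step 4: +1 fires, +1 burnt (F count now 1)
Step 5: +0 fires, +1 burnt (F count now 0)
Fire out after step 5
Initially T: 15, now '.': 21
Total burnt (originally-T cells now '.'): 11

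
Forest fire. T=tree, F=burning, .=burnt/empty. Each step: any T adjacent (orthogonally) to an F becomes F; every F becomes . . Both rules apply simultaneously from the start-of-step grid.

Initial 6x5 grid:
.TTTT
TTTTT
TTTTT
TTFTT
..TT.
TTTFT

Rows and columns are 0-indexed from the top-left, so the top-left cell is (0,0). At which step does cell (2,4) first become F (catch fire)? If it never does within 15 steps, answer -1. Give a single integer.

Step 1: cell (2,4)='T' (+7 fires, +2 burnt)
Step 2: cell (2,4)='T' (+6 fires, +7 burnt)
Step 3: cell (2,4)='F' (+6 fires, +6 burnt)
  -> target ignites at step 3
Step 4: cell (2,4)='.' (+4 fires, +6 burnt)
Step 5: cell (2,4)='.' (+1 fires, +4 burnt)
Step 6: cell (2,4)='.' (+0 fires, +1 burnt)
  fire out at step 6

3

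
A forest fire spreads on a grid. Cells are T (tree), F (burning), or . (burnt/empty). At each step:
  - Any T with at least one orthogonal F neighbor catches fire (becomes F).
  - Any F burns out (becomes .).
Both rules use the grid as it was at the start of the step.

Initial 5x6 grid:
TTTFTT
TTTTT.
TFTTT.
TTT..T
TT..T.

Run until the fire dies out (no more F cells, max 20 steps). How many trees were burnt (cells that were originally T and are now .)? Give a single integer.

Answer: 19

Derivation:
Step 1: +7 fires, +2 burnt (F count now 7)
Step 2: +9 fires, +7 burnt (F count now 9)
Step 3: +3 fires, +9 burnt (F count now 3)
Step 4: +0 fires, +3 burnt (F count now 0)
Fire out after step 4
Initially T: 21, now '.': 28
Total burnt (originally-T cells now '.'): 19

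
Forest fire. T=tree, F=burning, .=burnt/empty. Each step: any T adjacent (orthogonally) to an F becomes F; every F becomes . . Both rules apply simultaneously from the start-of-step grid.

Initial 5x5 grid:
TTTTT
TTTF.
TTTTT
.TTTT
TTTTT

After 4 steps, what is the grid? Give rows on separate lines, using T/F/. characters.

Step 1: 3 trees catch fire, 1 burn out
  TTTFT
  TTF..
  TTTFT
  .TTTT
  TTTTT
Step 2: 6 trees catch fire, 3 burn out
  TTF.F
  TF...
  TTF.F
  .TTFT
  TTTTT
Step 3: 6 trees catch fire, 6 burn out
  TF...
  F....
  TF...
  .TF.F
  TTTFT
Step 4: 5 trees catch fire, 6 burn out
  F....
  .....
  F....
  .F...
  TTF.F

F....
.....
F....
.F...
TTF.F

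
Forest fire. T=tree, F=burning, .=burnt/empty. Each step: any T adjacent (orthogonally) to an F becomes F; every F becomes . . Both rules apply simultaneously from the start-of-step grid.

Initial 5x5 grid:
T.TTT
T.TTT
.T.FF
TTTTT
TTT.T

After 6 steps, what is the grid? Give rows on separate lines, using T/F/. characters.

Step 1: 4 trees catch fire, 2 burn out
  T.TTT
  T.TFF
  .T...
  TTTFF
  TTT.T
Step 2: 5 trees catch fire, 4 burn out
  T.TFF
  T.F..
  .T...
  TTF..
  TTT.F
Step 3: 3 trees catch fire, 5 burn out
  T.F..
  T....
  .T...
  TF...
  TTF..
Step 4: 3 trees catch fire, 3 burn out
  T....
  T....
  .F...
  F....
  TF...
Step 5: 1 trees catch fire, 3 burn out
  T....
  T....
  .....
  .....
  F....
Step 6: 0 trees catch fire, 1 burn out
  T....
  T....
  .....
  .....
  .....

T....
T....
.....
.....
.....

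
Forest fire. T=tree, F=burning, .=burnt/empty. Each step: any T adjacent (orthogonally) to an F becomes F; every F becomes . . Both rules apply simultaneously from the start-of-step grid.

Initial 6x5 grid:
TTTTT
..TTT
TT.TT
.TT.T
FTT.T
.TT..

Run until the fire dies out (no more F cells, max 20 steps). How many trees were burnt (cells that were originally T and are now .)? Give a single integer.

Answer: 8

Derivation:
Step 1: +1 fires, +1 burnt (F count now 1)
Step 2: +3 fires, +1 burnt (F count now 3)
Step 3: +3 fires, +3 burnt (F count now 3)
Step 4: +1 fires, +3 burnt (F count now 1)
Step 5: +0 fires, +1 burnt (F count now 0)
Fire out after step 5
Initially T: 20, now '.': 18
Total burnt (originally-T cells now '.'): 8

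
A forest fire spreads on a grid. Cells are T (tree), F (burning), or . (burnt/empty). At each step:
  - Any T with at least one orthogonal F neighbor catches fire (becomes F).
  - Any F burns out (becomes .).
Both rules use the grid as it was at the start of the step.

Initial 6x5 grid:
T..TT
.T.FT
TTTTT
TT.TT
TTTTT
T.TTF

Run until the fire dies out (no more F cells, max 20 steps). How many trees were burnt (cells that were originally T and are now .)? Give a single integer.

Answer: 21

Derivation:
Step 1: +5 fires, +2 burnt (F count now 5)
Step 2: +7 fires, +5 burnt (F count now 7)
Step 3: +2 fires, +7 burnt (F count now 2)
Step 4: +4 fires, +2 burnt (F count now 4)
Step 5: +2 fires, +4 burnt (F count now 2)
Step 6: +1 fires, +2 burnt (F count now 1)
Step 7: +0 fires, +1 burnt (F count now 0)
Fire out after step 7
Initially T: 22, now '.': 29
Total burnt (originally-T cells now '.'): 21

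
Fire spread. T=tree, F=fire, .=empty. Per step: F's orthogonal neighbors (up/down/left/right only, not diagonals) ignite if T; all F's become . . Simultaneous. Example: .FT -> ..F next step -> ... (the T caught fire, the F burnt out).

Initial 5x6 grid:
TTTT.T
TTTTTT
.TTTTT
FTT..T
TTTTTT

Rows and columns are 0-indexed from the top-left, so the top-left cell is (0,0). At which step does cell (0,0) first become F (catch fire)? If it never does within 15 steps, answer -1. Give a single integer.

Step 1: cell (0,0)='T' (+2 fires, +1 burnt)
Step 2: cell (0,0)='T' (+3 fires, +2 burnt)
Step 3: cell (0,0)='T' (+3 fires, +3 burnt)
Step 4: cell (0,0)='T' (+5 fires, +3 burnt)
Step 5: cell (0,0)='F' (+5 fires, +5 burnt)
  -> target ignites at step 5
Step 6: cell (0,0)='.' (+4 fires, +5 burnt)
Step 7: cell (0,0)='.' (+2 fires, +4 burnt)
Step 8: cell (0,0)='.' (+1 fires, +2 burnt)
Step 9: cell (0,0)='.' (+0 fires, +1 burnt)
  fire out at step 9

5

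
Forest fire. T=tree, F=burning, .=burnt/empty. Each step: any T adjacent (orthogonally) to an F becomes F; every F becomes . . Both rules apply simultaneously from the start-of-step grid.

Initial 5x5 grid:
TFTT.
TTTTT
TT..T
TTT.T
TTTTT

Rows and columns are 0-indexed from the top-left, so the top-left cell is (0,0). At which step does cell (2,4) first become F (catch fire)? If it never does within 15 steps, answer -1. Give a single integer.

Step 1: cell (2,4)='T' (+3 fires, +1 burnt)
Step 2: cell (2,4)='T' (+4 fires, +3 burnt)
Step 3: cell (2,4)='T' (+3 fires, +4 burnt)
Step 4: cell (2,4)='T' (+4 fires, +3 burnt)
Step 5: cell (2,4)='F' (+3 fires, +4 burnt)
  -> target ignites at step 5
Step 6: cell (2,4)='.' (+2 fires, +3 burnt)
Step 7: cell (2,4)='.' (+1 fires, +2 burnt)
Step 8: cell (2,4)='.' (+0 fires, +1 burnt)
  fire out at step 8

5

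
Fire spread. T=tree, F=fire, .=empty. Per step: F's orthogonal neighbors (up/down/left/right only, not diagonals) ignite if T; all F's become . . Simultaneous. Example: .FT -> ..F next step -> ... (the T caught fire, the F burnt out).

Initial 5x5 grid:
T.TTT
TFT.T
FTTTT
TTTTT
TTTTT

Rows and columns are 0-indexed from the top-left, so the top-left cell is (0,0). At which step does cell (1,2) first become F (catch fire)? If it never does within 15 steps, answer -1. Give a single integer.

Step 1: cell (1,2)='F' (+4 fires, +2 burnt)
  -> target ignites at step 1
Step 2: cell (1,2)='.' (+5 fires, +4 burnt)
Step 3: cell (1,2)='.' (+4 fires, +5 burnt)
Step 4: cell (1,2)='.' (+4 fires, +4 burnt)
Step 5: cell (1,2)='.' (+3 fires, +4 burnt)
Step 6: cell (1,2)='.' (+1 fires, +3 burnt)
Step 7: cell (1,2)='.' (+0 fires, +1 burnt)
  fire out at step 7

1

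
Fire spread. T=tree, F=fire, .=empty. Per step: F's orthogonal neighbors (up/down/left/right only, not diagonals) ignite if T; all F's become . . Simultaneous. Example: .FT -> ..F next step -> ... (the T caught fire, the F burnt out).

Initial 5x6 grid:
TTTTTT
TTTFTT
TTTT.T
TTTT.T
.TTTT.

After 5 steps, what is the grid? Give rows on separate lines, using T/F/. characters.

Step 1: 4 trees catch fire, 1 burn out
  TTTFTT
  TTF.FT
  TTTF.T
  TTTT.T
  .TTTT.
Step 2: 6 trees catch fire, 4 burn out
  TTF.FT
  TF...F
  TTF..T
  TTTF.T
  .TTTT.
Step 3: 7 trees catch fire, 6 burn out
  TF...F
  F.....
  TF...F
  TTF..T
  .TTFT.
Step 4: 6 trees catch fire, 7 burn out
  F.....
  ......
  F.....
  TF...F
  .TF.F.
Step 5: 2 trees catch fire, 6 burn out
  ......
  ......
  ......
  F.....
  .F....

......
......
......
F.....
.F....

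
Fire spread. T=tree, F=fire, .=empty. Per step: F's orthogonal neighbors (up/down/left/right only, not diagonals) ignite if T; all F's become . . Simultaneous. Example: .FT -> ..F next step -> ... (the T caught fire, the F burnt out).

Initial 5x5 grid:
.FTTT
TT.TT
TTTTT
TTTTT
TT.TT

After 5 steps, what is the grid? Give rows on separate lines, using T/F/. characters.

Step 1: 2 trees catch fire, 1 burn out
  ..FTT
  TF.TT
  TTTTT
  TTTTT
  TT.TT
Step 2: 3 trees catch fire, 2 burn out
  ...FT
  F..TT
  TFTTT
  TTTTT
  TT.TT
Step 3: 5 trees catch fire, 3 burn out
  ....F
  ...FT
  F.FTT
  TFTTT
  TT.TT
Step 4: 5 trees catch fire, 5 burn out
  .....
  ....F
  ...FT
  F.FTT
  TF.TT
Step 5: 3 trees catch fire, 5 burn out
  .....
  .....
  ....F
  ...FT
  F..TT

.....
.....
....F
...FT
F..TT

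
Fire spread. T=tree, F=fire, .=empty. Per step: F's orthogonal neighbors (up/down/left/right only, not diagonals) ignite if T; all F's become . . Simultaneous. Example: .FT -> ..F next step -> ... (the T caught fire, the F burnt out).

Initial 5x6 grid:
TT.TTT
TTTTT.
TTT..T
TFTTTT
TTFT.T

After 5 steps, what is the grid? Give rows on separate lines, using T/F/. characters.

Step 1: 5 trees catch fire, 2 burn out
  TT.TTT
  TTTTT.
  TFT..T
  F.FTTT
  TF.F.T
Step 2: 5 trees catch fire, 5 burn out
  TT.TTT
  TFTTT.
  F.F..T
  ...FTT
  F....T
Step 3: 4 trees catch fire, 5 burn out
  TF.TTT
  F.FTT.
  .....T
  ....FT
  .....T
Step 4: 3 trees catch fire, 4 burn out
  F..TTT
  ...FT.
  .....T
  .....F
  .....T
Step 5: 4 trees catch fire, 3 burn out
  ...FTT
  ....F.
  .....F
  ......
  .....F

...FTT
....F.
.....F
......
.....F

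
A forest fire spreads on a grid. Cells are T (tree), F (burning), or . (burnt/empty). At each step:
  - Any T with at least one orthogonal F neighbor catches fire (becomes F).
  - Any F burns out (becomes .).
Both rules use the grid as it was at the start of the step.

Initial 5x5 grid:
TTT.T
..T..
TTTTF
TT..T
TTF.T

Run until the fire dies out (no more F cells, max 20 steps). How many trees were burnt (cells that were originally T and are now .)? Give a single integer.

Step 1: +3 fires, +2 burnt (F count now 3)
Step 2: +4 fires, +3 burnt (F count now 4)
Step 3: +3 fires, +4 burnt (F count now 3)
Step 4: +2 fires, +3 burnt (F count now 2)
Step 5: +1 fires, +2 burnt (F count now 1)
Step 6: +1 fires, +1 burnt (F count now 1)
Step 7: +0 fires, +1 burnt (F count now 0)
Fire out after step 7
Initially T: 15, now '.': 24
Total burnt (originally-T cells now '.'): 14

Answer: 14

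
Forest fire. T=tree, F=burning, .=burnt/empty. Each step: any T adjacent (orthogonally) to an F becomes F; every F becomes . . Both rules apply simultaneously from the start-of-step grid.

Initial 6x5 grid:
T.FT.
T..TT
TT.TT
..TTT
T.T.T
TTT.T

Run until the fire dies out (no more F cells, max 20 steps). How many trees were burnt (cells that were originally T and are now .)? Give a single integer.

Answer: 15

Derivation:
Step 1: +1 fires, +1 burnt (F count now 1)
Step 2: +1 fires, +1 burnt (F count now 1)
Step 3: +2 fires, +1 burnt (F count now 2)
Step 4: +2 fires, +2 burnt (F count now 2)
Step 5: +2 fires, +2 burnt (F count now 2)
Step 6: +2 fires, +2 burnt (F count now 2)
Step 7: +2 fires, +2 burnt (F count now 2)
Step 8: +1 fires, +2 burnt (F count now 1)
Step 9: +1 fires, +1 burnt (F count now 1)
Step 10: +1 fires, +1 burnt (F count now 1)
Step 11: +0 fires, +1 burnt (F count now 0)
Fire out after step 11
Initially T: 19, now '.': 26
Total burnt (originally-T cells now '.'): 15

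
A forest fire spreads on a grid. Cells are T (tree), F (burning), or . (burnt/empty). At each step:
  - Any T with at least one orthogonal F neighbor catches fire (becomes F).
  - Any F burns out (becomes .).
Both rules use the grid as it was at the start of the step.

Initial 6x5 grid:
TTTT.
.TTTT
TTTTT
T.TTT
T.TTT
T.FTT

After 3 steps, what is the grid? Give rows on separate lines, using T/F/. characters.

Step 1: 2 trees catch fire, 1 burn out
  TTTT.
  .TTTT
  TTTTT
  T.TTT
  T.FTT
  T..FT
Step 2: 3 trees catch fire, 2 burn out
  TTTT.
  .TTTT
  TTTTT
  T.FTT
  T..FT
  T...F
Step 3: 3 trees catch fire, 3 burn out
  TTTT.
  .TTTT
  TTFTT
  T..FT
  T...F
  T....

TTTT.
.TTTT
TTFTT
T..FT
T...F
T....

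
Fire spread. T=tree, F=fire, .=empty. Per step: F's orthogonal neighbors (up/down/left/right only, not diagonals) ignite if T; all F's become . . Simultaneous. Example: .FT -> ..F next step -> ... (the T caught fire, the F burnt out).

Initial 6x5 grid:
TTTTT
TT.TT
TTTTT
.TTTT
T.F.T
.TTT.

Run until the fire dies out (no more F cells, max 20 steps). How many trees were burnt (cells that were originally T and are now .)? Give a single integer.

Answer: 22

Derivation:
Step 1: +2 fires, +1 burnt (F count now 2)
Step 2: +5 fires, +2 burnt (F count now 5)
Step 3: +3 fires, +5 burnt (F count now 3)
Step 4: +5 fires, +3 burnt (F count now 5)
Step 5: +4 fires, +5 burnt (F count now 4)
Step 6: +3 fires, +4 burnt (F count now 3)
Step 7: +0 fires, +3 burnt (F count now 0)
Fire out after step 7
Initially T: 23, now '.': 29
Total burnt (originally-T cells now '.'): 22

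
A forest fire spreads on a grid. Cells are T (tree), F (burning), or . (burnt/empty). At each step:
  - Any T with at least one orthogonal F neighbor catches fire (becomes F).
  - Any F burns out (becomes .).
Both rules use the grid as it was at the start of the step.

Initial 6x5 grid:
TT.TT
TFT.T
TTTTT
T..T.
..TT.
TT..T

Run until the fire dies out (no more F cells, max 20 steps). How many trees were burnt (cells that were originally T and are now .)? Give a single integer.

Step 1: +4 fires, +1 burnt (F count now 4)
Step 2: +3 fires, +4 burnt (F count now 3)
Step 3: +2 fires, +3 burnt (F count now 2)
Step 4: +2 fires, +2 burnt (F count now 2)
Step 5: +2 fires, +2 burnt (F count now 2)
Step 6: +2 fires, +2 burnt (F count now 2)
Step 7: +1 fires, +2 burnt (F count now 1)
Step 8: +0 fires, +1 burnt (F count now 0)
Fire out after step 8
Initially T: 19, now '.': 27
Total burnt (originally-T cells now '.'): 16

Answer: 16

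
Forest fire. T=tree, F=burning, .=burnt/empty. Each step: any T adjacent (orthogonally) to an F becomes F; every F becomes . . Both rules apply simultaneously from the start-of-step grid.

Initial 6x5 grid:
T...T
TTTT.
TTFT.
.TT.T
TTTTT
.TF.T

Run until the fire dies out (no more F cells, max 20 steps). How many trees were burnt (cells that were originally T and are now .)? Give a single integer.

Step 1: +6 fires, +2 burnt (F count now 6)
Step 2: +6 fires, +6 burnt (F count now 6)
Step 3: +3 fires, +6 burnt (F count now 3)
Step 4: +3 fires, +3 burnt (F count now 3)
Step 5: +0 fires, +3 burnt (F count now 0)
Fire out after step 5
Initially T: 19, now '.': 29
Total burnt (originally-T cells now '.'): 18

Answer: 18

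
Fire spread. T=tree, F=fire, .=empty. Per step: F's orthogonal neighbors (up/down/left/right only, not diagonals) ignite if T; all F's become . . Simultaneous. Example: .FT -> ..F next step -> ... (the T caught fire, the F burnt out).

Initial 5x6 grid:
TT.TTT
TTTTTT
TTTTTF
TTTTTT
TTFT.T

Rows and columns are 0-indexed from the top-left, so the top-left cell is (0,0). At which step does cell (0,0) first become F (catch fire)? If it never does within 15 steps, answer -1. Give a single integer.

Step 1: cell (0,0)='T' (+6 fires, +2 burnt)
Step 2: cell (0,0)='T' (+9 fires, +6 burnt)
Step 3: cell (0,0)='T' (+5 fires, +9 burnt)
Step 4: cell (0,0)='T' (+3 fires, +5 burnt)
Step 5: cell (0,0)='T' (+2 fires, +3 burnt)
Step 6: cell (0,0)='F' (+1 fires, +2 burnt)
  -> target ignites at step 6
Step 7: cell (0,0)='.' (+0 fires, +1 burnt)
  fire out at step 7

6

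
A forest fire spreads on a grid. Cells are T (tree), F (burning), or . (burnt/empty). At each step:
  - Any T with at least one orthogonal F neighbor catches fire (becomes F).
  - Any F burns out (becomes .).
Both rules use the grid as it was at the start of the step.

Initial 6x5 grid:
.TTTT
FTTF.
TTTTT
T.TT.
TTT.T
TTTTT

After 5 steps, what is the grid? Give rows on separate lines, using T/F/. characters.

Step 1: 5 trees catch fire, 2 burn out
  .TTFT
  .FF..
  FTTFT
  T.TT.
  TTT.T
  TTTTT
Step 2: 8 trees catch fire, 5 burn out
  .FF.F
  .....
  .FF.F
  F.TF.
  TTT.T
  TTTTT
Step 3: 2 trees catch fire, 8 burn out
  .....
  .....
  .....
  ..F..
  FTT.T
  TTTTT
Step 4: 3 trees catch fire, 2 burn out
  .....
  .....
  .....
  .....
  .FF.T
  FTTTT
Step 5: 2 trees catch fire, 3 burn out
  .....
  .....
  .....
  .....
  ....T
  .FFTT

.....
.....
.....
.....
....T
.FFTT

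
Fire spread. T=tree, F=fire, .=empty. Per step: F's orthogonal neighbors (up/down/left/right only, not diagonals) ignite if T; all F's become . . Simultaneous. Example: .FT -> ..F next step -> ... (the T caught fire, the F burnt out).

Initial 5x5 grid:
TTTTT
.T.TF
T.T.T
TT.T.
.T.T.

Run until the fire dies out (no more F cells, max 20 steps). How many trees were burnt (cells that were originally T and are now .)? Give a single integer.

Step 1: +3 fires, +1 burnt (F count now 3)
Step 2: +1 fires, +3 burnt (F count now 1)
Step 3: +1 fires, +1 burnt (F count now 1)
Step 4: +1 fires, +1 burnt (F count now 1)
Step 5: +2 fires, +1 burnt (F count now 2)
Step 6: +0 fires, +2 burnt (F count now 0)
Fire out after step 6
Initially T: 15, now '.': 18
Total burnt (originally-T cells now '.'): 8

Answer: 8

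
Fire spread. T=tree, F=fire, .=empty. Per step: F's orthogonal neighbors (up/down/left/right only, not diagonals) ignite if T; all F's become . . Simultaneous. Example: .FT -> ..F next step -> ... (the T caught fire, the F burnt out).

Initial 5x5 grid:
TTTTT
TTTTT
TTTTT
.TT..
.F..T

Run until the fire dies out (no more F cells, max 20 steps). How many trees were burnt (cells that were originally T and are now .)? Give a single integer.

Answer: 17

Derivation:
Step 1: +1 fires, +1 burnt (F count now 1)
Step 2: +2 fires, +1 burnt (F count now 2)
Step 3: +3 fires, +2 burnt (F count now 3)
Step 4: +4 fires, +3 burnt (F count now 4)
Step 5: +4 fires, +4 burnt (F count now 4)
Step 6: +2 fires, +4 burnt (F count now 2)
Step 7: +1 fires, +2 burnt (F count now 1)
Step 8: +0 fires, +1 burnt (F count now 0)
Fire out after step 8
Initially T: 18, now '.': 24
Total burnt (originally-T cells now '.'): 17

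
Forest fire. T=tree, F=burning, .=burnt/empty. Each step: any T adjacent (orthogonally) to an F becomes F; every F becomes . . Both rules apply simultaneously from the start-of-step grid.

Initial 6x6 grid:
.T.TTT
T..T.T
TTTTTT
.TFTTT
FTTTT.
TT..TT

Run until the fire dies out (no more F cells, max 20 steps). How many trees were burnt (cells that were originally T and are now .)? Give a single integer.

Step 1: +6 fires, +2 burnt (F count now 6)
Step 2: +5 fires, +6 burnt (F count now 5)
Step 3: +5 fires, +5 burnt (F count now 5)
Step 4: +4 fires, +5 burnt (F count now 4)
Step 5: +3 fires, +4 burnt (F count now 3)
Step 6: +1 fires, +3 burnt (F count now 1)
Step 7: +0 fires, +1 burnt (F count now 0)
Fire out after step 7
Initially T: 25, now '.': 35
Total burnt (originally-T cells now '.'): 24

Answer: 24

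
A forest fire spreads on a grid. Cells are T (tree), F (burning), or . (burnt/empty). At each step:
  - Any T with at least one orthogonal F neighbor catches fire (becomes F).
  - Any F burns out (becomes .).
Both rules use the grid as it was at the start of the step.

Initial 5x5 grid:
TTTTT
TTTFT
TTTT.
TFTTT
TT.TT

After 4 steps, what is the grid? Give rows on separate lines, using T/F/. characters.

Step 1: 8 trees catch fire, 2 burn out
  TTTFT
  TTF.F
  TFTF.
  F.FTT
  TF.TT
Step 2: 7 trees catch fire, 8 burn out
  TTF.F
  TF...
  F.F..
  ...FT
  F..TT
Step 3: 4 trees catch fire, 7 burn out
  TF...
  F....
  .....
  ....F
  ...FT
Step 4: 2 trees catch fire, 4 burn out
  F....
  .....
  .....
  .....
  ....F

F....
.....
.....
.....
....F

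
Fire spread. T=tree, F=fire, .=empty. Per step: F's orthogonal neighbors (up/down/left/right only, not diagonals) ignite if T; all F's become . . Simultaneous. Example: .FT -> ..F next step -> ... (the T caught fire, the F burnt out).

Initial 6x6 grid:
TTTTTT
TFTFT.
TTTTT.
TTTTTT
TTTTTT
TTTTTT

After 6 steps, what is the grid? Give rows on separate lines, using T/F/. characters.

Step 1: 7 trees catch fire, 2 burn out
  TFTFTT
  F.F.F.
  TFTFT.
  TTTTTT
  TTTTTT
  TTTTTT
Step 2: 8 trees catch fire, 7 burn out
  F.F.FT
  ......
  F.F.F.
  TFTFTT
  TTTTTT
  TTTTTT
Step 3: 6 trees catch fire, 8 burn out
  .....F
  ......
  ......
  F.F.FT
  TFTFTT
  TTTTTT
Step 4: 6 trees catch fire, 6 burn out
  ......
  ......
  ......
  .....F
  F.F.FT
  TFTFTT
Step 5: 4 trees catch fire, 6 burn out
  ......
  ......
  ......
  ......
  .....F
  F.F.FT
Step 6: 1 trees catch fire, 4 burn out
  ......
  ......
  ......
  ......
  ......
  .....F

......
......
......
......
......
.....F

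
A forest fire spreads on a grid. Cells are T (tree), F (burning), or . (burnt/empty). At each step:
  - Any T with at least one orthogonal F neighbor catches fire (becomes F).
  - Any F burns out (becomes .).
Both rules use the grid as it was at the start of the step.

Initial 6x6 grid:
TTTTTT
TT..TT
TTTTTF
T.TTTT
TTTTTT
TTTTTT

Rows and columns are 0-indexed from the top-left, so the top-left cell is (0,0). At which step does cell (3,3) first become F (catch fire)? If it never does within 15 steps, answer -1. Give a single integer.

Step 1: cell (3,3)='T' (+3 fires, +1 burnt)
Step 2: cell (3,3)='T' (+5 fires, +3 burnt)
Step 3: cell (3,3)='F' (+5 fires, +5 burnt)
  -> target ignites at step 3
Step 4: cell (3,3)='.' (+5 fires, +5 burnt)
Step 5: cell (3,3)='.' (+5 fires, +5 burnt)
Step 6: cell (3,3)='.' (+5 fires, +5 burnt)
Step 7: cell (3,3)='.' (+3 fires, +5 burnt)
Step 8: cell (3,3)='.' (+1 fires, +3 burnt)
Step 9: cell (3,3)='.' (+0 fires, +1 burnt)
  fire out at step 9

3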